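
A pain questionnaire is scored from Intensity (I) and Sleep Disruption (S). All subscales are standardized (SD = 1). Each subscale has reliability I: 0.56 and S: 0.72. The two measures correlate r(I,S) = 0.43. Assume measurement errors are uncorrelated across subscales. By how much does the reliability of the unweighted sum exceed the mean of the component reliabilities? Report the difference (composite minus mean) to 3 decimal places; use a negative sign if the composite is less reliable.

0.108

Var(sum) = 2 + 0.86 = 2.86; true-score variance = 1.28 + 0.86 = 2.14; composite reliability = 0.7483.
Mean component reliability = 0.6400.
Difference = 0.7483 − 0.6400 = 0.108.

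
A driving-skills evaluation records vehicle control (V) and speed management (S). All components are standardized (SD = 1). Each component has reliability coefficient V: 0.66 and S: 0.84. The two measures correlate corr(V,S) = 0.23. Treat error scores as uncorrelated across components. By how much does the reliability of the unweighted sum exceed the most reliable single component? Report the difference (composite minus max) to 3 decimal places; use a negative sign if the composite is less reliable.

-0.043

Var(sum) = 2 + 0.46 = 2.46; true-score variance = 1.5 + 0.46 = 1.96; composite reliability = 0.7967.
Max component reliability = 0.8400.
Difference = 0.7967 − 0.8400 = -0.043.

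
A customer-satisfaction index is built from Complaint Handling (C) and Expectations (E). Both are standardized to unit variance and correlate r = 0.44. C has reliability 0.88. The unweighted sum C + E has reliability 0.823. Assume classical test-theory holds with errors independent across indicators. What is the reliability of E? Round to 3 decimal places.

0.610

Var(C+E) = 2 + 2·0.44 = 2.880.
True-score variance = ρ_C + ρ_E + 2·0.44, so 0.823 = (0.88 + ρ_E + 0.88) / 2.880.
ρ_E = 0.823·2.880 − 0.88 − 0.88 = 0.610.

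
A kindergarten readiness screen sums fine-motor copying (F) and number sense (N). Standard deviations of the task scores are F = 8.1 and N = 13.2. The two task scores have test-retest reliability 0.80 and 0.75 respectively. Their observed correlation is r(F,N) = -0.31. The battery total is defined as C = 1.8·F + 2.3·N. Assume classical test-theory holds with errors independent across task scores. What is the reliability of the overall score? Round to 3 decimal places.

0.683

Var(C) = 1.8²·8.1² + 2.3²·13.2² + 2·[4.14·8.1·13.2·(-0.31)] = 1134.31 − 274.442 = 859.864.
With uncorrelated errors the cross-covariances are all true-score covariance, so they carry over unchanged; only the diagonal terms shrink to ρᵢσᵢ².
True-score variance = [1.8²·8.1²·0.80 + 2.3²·13.2²·0.75] − 274.442 = 861.358 − 274.442 = 586.916.
Reliability = 586.916 / 859.864 = 0.683.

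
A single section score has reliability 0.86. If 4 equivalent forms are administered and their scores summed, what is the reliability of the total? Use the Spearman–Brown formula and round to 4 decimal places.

0.9609

ρ_k = kρ / (1 + (k−1)ρ) = 4·0.86 / (1 + 3·0.86) = 3.440 / 3.580 = 0.9609.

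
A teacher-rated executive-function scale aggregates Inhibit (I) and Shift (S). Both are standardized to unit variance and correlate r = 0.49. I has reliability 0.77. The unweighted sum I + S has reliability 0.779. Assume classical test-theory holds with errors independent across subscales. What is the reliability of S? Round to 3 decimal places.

Var(I+S) = 2 + 2·0.49 = 2.980.
True-score variance = ρ_I + ρ_S + 2·0.49, so 0.779 = (0.77 + ρ_S + 0.98) / 2.980.
ρ_S = 0.779·2.980 − 0.77 − 0.98 = 0.571.

0.571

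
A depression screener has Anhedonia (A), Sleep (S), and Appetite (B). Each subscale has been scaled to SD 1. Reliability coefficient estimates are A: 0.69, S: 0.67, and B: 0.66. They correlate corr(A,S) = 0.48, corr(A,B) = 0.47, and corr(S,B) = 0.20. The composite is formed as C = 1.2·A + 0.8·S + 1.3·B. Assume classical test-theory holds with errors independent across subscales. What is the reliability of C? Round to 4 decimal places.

Var(C) = 1.2² + 0.8² + 1.3² + 2·[0.96·0.48 + 1.56·0.47 + 1.04·0.20] = 3.77 + 2.804 = 6.574.
With uncorrelated errors the cross-covariances are all true-score covariance, so they carry over unchanged; only the diagonal terms shrink to ρᵢσᵢ².
True-score variance = [1.2²·0.69 + 0.8²·0.67 + 1.3²·0.66] + 2.804 = 2.5378 + 2.804 = 5.3418.
Reliability = 5.3418 / 6.574 = 0.8126.

0.8126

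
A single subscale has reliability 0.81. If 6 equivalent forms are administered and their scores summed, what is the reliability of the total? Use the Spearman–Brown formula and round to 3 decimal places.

0.962

ρ_k = kρ / (1 + (k−1)ρ) = 6·0.81 / (1 + 5·0.81) = 4.860 / 5.050 = 0.962.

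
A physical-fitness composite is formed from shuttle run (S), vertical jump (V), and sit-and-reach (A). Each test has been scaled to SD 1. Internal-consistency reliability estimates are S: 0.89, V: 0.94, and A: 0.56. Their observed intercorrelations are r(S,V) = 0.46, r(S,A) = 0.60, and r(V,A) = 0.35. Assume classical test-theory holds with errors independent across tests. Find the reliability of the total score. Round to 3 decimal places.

Var(S+V+A) = 3 + 2·[0.46 + 0.60 + 0.35] = 3 + 2.82 = 5.82.
Under uncorrelated errors the observed covariances equal the true-score covariances, so only the own-variance terms attenuate.
True-score variance = [0.89 + 0.94 + 0.56] + 2.82 = 2.39 + 2.82 = 5.21.
Reliability = 5.21 / 5.82 = 0.895.

0.895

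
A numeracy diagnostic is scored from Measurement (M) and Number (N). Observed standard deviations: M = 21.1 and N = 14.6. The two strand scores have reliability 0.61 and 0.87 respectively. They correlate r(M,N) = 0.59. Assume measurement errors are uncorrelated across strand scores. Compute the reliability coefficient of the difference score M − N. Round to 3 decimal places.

0.317

Var(M−N) = 21.1² + 14.6² − 2·21.1·14.6·0.59 = 658.37 − 363.511 = 294.859.
With uncorrelated errors the cross-covariances are all true-score covariance, so they carry over unchanged; only the diagonal terms shrink to ρᵢσᵢ².
True-score variance = [21.1²·0.61 + 14.6²·0.87] − 363.511 = 457.027 − 363.511 = 93.5165.
Reliability = 93.5165 / 294.859 = 0.317.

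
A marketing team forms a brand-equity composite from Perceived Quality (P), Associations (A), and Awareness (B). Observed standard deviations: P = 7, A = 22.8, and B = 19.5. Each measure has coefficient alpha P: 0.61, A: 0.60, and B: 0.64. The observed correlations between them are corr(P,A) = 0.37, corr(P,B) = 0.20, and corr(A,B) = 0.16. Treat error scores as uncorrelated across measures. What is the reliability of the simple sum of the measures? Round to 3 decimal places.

0.712

Var(P+A+B) = 7² + 22.8² + 19.5² + 2·[7·22.8·0.37 + 7·19.5·0.20 + 22.8·19.5·0.16] = 949.09 + 314.976 = 1264.07.
Under uncorrelated errors the observed covariances equal the true-score covariances, so only the own-variance terms attenuate.
True-score variance = [7²·0.61 + 22.8²·0.60 + 19.5²·0.64] + 314.976 = 585.154 + 314.976 = 900.13.
Reliability = 900.13 / 1264.07 = 0.712.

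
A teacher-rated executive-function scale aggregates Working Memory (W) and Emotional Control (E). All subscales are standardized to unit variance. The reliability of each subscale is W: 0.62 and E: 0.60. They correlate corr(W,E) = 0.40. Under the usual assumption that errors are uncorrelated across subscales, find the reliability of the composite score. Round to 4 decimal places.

Var(W+E) = 2 + 2·[0.40] = 2 + 0.8 = 2.8.
With uncorrelated errors the cross-covariances are all true-score covariance, so they carry over unchanged; only the diagonal terms shrink to ρᵢσᵢ².
True-score variance = [0.62 + 0.60] + 0.8 = 1.22 + 0.8 = 2.02.
Reliability = 2.02 / 2.8 = 0.7214.

0.7214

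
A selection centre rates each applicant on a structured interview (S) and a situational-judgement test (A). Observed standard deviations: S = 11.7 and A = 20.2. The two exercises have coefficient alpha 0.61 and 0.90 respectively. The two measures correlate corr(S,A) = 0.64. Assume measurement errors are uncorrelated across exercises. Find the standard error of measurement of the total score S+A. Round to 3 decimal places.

9.705

Var(total) = 544.93 + 302.515 = 847.445.
True-score variance = 450.739 + 302.515 = 753.254, so reliability = 0.8889.
Error variance = 847.445 − 753.254 = 94.1911; SEM = √94.1911 = 9.705.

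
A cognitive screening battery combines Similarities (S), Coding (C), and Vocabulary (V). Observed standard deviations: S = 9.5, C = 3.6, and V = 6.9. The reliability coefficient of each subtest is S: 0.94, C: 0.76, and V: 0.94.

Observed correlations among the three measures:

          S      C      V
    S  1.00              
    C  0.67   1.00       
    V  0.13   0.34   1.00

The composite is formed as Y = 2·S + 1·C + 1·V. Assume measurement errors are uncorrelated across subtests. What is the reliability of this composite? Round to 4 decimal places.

Var(Y) = 2²·9.5² + 3.6² + 6.9² + 2·[2·9.5·3.6·0.67 + 2·9.5·6.9·0.13 + 3.6·6.9·0.34] = 421.57 + 142.633 = 564.203.
Because errors are independent across components, Cov(Tᵢ,Tⱼ) = Cov(Xᵢ,Xⱼ); the off-diagonal part of the true-score variance is the same as above.
True-score variance = [2²·9.5²·0.94 + 3.6²·0.76 + 6.9²·0.94] + 142.633 = 393.943 + 142.633 = 536.576.
Reliability = 536.576 / 564.203 = 0.9510.

0.9510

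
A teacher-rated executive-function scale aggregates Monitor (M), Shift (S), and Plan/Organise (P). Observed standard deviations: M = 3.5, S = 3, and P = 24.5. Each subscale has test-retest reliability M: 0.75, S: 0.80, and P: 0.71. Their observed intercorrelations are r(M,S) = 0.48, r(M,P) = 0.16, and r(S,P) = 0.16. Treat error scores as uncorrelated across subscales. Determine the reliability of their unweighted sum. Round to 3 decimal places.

Var(M+S+P) = 3.5² + 3² + 24.5² + 2·[3.5·3·0.48 + 3.5·24.5·0.16 + 3·24.5·0.16] = 621.5 + 61.04 = 682.54.
Because errors are independent across components, Cov(Tᵢ,Tⱼ) = Cov(Xᵢ,Xⱼ); the off-diagonal part of the true-score variance is the same as above.
True-score variance = [3.5²·0.75 + 3²·0.80 + 24.5²·0.71] + 61.04 = 442.565 + 61.04 = 503.605.
Reliability = 503.605 / 682.54 = 0.738.

0.738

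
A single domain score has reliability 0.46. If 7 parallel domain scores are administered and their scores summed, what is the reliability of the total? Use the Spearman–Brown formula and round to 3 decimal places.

ρ_k = kρ / (1 + (k−1)ρ) = 7·0.46 / (1 + 6·0.46) = 3.220 / 3.760 = 0.856.

0.856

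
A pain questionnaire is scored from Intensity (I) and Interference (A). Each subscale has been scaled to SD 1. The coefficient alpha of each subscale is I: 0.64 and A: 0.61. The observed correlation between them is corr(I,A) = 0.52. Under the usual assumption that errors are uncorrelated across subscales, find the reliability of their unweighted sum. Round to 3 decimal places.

0.753

Var(I+A) = 2 + 2·[0.52] = 2 + 1.04 = 3.04.
With uncorrelated errors the cross-covariances are all true-score covariance, so they carry over unchanged; only the diagonal terms shrink to ρᵢσᵢ².
True-score variance = [0.64 + 0.61] + 1.04 = 1.25 + 1.04 = 2.29.
Reliability = 2.29 / 3.04 = 0.753.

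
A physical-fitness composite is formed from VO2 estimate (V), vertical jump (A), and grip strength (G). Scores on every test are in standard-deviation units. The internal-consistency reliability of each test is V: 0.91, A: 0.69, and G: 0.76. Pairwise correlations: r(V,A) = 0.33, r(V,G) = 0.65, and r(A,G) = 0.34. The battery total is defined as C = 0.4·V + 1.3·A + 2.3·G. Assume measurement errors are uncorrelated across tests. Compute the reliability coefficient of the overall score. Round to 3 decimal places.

0.831

Var(C) = 0.4² + 1.3² + 2.3² + 2·[0.52·0.33 + 0.92·0.65 + 2.99·0.34] = 7.14 + 3.5724 = 10.7124.
With uncorrelated errors the cross-covariances are all true-score covariance, so they carry over unchanged; only the diagonal terms shrink to ρᵢσᵢ².
True-score variance = [0.4²·0.91 + 1.3²·0.69 + 2.3²·0.76] + 3.5724 = 5.3321 + 3.5724 = 8.9045.
Reliability = 8.9045 / 10.7124 = 0.831.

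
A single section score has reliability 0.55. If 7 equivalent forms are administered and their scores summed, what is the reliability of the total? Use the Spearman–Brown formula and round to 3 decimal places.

ρ_k = kρ / (1 + (k−1)ρ) = 7·0.55 / (1 + 6·0.55) = 3.850 / 4.300 = 0.895.

0.895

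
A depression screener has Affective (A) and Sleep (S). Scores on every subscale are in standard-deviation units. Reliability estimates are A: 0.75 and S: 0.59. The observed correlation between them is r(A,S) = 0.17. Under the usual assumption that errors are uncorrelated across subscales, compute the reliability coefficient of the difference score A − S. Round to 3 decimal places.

0.602

Var(A−S) = 1 + 1 − 2·0.17 = 2 − 0.34 = 1.66.
With uncorrelated errors the cross-covariances are all true-score covariance, so they carry over unchanged; only the diagonal terms shrink to ρᵢσᵢ².
True-score variance = [0.75 + 0.59] − 0.34 = 1.34 − 0.34 = 1.
Reliability = 1 / 1.66 = 0.602.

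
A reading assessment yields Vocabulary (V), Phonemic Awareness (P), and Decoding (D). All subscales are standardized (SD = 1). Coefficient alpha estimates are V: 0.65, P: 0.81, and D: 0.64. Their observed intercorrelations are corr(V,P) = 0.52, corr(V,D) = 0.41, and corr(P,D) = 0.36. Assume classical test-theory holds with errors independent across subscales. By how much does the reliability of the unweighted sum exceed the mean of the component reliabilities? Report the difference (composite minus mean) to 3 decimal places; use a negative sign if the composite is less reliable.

0.139

Var(sum) = 3 + 2.58 = 5.58; true-score variance = 2.1 + 2.58 = 4.68; composite reliability = 0.8387.
Mean component reliability = 0.7000.
Difference = 0.8387 − 0.7000 = 0.139.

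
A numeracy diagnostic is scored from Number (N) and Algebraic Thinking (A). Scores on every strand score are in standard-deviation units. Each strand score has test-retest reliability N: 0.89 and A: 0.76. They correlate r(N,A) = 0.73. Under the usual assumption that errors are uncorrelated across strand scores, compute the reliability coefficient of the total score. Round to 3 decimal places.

0.899

Var(N+A) = 2 + 2·[0.73] = 2 + 1.46 = 3.46.
Under uncorrelated errors the observed covariances equal the true-score covariances, so only the own-variance terms attenuate.
True-score variance = [0.89 + 0.76] + 1.46 = 1.65 + 1.46 = 3.11.
Reliability = 3.11 / 3.46 = 0.899.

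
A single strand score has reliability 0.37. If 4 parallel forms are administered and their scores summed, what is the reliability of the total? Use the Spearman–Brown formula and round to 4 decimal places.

0.7014

ρ_k = kρ / (1 + (k−1)ρ) = 4·0.37 / (1 + 3·0.37) = 1.480 / 2.110 = 0.7014.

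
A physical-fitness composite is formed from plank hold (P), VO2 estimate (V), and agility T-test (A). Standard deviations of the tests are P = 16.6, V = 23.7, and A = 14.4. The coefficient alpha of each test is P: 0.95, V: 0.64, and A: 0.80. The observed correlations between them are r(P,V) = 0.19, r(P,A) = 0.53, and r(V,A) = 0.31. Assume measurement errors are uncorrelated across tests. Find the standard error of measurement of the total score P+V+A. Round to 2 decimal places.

Var(total) = 1044.61 + 614.476 = 1659.09.
True-score variance = 787.152 + 614.476 = 1401.63, so reliability = 0.8448.
Error variance = 1659.09 − 1401.63 = 257.458; SEM = √257.458 = 16.05.

16.05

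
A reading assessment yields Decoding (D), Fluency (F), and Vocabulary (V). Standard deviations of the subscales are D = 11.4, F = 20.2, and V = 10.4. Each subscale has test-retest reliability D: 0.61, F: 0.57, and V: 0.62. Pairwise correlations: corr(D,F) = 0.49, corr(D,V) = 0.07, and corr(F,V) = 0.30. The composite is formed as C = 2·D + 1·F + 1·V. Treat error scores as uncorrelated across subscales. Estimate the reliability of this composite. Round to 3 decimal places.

Var(C) = 2²·11.4² + 20.2² + 10.4² + 2·[2·11.4·20.2·0.49 + 2·11.4·10.4·0.07 + 20.2·10.4·0.30] = 1036.04 + 610.594 = 1646.63.
Because errors are independent across components, Cov(Tᵢ,Tⱼ) = Cov(Xᵢ,Xⱼ); the off-diagonal part of the true-score variance is the same as above.
True-score variance = [2²·11.4²·0.61 + 20.2²·0.57 + 10.4²·0.62] + 610.594 = 616.744 + 610.594 = 1227.34.
Reliability = 1227.34 / 1646.63 = 0.745.

0.745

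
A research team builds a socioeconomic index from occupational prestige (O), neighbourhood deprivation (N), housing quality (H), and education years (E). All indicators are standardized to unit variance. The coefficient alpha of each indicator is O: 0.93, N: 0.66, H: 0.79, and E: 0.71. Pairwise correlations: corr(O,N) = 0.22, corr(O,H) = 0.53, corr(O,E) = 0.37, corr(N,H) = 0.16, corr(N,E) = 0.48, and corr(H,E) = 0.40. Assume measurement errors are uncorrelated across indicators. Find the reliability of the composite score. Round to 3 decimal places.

Var(O+N+H+E) = 4 + 2·[0.22 + 0.53 + 0.37 + 0.16 + 0.48 + 0.40] = 4 + 4.32 = 8.32.
With uncorrelated errors the cross-covariances are all true-score covariance, so they carry over unchanged; only the diagonal terms shrink to ρᵢσᵢ².
True-score variance = [0.93 + 0.66 + 0.79 + 0.71] + 4.32 = 3.09 + 4.32 = 7.41.
Reliability = 7.41 / 8.32 = 0.891.

0.891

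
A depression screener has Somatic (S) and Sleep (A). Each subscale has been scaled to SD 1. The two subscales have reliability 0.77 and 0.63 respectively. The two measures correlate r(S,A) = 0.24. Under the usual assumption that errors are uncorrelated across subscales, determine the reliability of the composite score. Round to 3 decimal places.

Var(S+A) = 2 + 2·[0.24] = 2 + 0.48 = 2.48.
With uncorrelated errors the cross-covariances are all true-score covariance, so they carry over unchanged; only the diagonal terms shrink to ρᵢσᵢ².
True-score variance = [0.77 + 0.63] + 0.48 = 1.4 + 0.48 = 1.88.
Reliability = 1.88 / 2.48 = 0.758.

0.758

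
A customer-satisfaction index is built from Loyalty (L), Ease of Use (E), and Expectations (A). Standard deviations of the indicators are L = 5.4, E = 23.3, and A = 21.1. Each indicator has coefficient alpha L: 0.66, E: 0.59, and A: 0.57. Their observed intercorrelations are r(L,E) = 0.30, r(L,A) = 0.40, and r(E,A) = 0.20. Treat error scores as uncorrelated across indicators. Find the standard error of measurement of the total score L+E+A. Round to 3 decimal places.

Var(total) = 1017.26 + 363.296 = 1380.56.
True-score variance = 593.32 + 363.296 = 956.616, so reliability = 0.6929.
Error variance = 1380.56 − 956.616 = 423.94; SEM = √423.94 = 20.590.

20.590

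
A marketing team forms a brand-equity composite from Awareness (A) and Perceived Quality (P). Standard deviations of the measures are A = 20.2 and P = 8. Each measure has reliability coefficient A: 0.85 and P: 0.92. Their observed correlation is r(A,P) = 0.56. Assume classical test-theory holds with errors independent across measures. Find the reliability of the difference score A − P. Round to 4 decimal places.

0.7721

Var(A−P) = 20.2² + 8² − 2·20.2·8·0.56 = 472.04 − 180.992 = 291.048.
With uncorrelated errors the cross-covariances are all true-score covariance, so they carry over unchanged; only the diagonal terms shrink to ρᵢσᵢ².
True-score variance = [20.2²·0.85 + 8²·0.92] − 180.992 = 405.714 − 180.992 = 224.722.
Reliability = 224.722 / 291.048 = 0.7721.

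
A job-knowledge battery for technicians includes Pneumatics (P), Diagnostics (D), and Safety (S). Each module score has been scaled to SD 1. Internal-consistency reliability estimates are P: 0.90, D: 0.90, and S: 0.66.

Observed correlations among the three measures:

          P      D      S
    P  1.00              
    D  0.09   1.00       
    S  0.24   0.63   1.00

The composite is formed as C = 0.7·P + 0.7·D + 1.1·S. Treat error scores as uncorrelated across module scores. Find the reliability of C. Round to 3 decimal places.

0.859

Var(C) = 0.7² + 0.7² + 1.1² + 2·[0.49·0.09 + 0.77·0.24 + 0.77·0.63] = 2.19 + 1.428 = 3.618.
Because errors are independent across components, Cov(Tᵢ,Tⱼ) = Cov(Xᵢ,Xⱼ); the off-diagonal part of the true-score variance is the same as above.
True-score variance = [0.7²·0.90 + 0.7²·0.90 + 1.1²·0.66] + 1.428 = 1.6806 + 1.428 = 3.1086.
Reliability = 3.1086 / 3.618 = 0.859.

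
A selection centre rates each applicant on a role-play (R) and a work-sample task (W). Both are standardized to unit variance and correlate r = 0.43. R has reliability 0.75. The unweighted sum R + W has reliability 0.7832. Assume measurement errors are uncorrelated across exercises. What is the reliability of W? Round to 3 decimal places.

Var(R+W) = 2 + 2·0.43 = 2.860.
True-score variance = ρ_R + ρ_W + 2·0.43, so 0.7832 = (0.75 + ρ_W + 0.86) / 2.860.
ρ_W = 0.7832·2.860 − 0.75 − 0.86 = 0.630.

0.630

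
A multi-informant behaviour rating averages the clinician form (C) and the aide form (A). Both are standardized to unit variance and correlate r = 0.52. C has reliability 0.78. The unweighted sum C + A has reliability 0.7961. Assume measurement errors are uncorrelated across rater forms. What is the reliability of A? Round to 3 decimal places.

0.600

Var(C+A) = 2 + 2·0.52 = 3.040.
True-score variance = ρ_C + ρ_A + 2·0.52, so 0.7961 = (0.78 + ρ_A + 1.04) / 3.040.
ρ_A = 0.7961·3.040 − 0.78 − 1.04 = 0.600.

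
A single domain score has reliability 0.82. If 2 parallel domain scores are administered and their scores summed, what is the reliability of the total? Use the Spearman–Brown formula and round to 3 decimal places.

ρ_k = kρ / (1 + (k−1)ρ) = 2·0.82 / (1 + 1·0.82) = 1.640 / 1.820 = 0.901.

0.901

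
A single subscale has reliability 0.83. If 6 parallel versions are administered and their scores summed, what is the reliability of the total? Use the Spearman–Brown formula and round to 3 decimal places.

0.967

ρ_k = kρ / (1 + (k−1)ρ) = 6·0.83 / (1 + 5·0.83) = 4.980 / 5.150 = 0.967.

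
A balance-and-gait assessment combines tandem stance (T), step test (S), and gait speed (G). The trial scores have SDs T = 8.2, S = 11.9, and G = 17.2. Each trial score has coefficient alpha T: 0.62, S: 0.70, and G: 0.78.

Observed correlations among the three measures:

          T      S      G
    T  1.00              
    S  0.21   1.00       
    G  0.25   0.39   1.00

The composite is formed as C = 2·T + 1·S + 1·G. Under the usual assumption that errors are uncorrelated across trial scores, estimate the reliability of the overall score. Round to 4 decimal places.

Var(C) = 2²·8.2² + 11.9² + 17.2² + 2·[2·8.2·11.9·0.21 + 2·8.2·17.2·0.25 + 11.9·17.2·0.39] = 706.41 + 382.658 = 1089.07.
Because errors are independent across components, Cov(Tᵢ,Tⱼ) = Cov(Xᵢ,Xⱼ); the off-diagonal part of the true-score variance is the same as above.
True-score variance = [2²·8.2²·0.62 + 11.9²·0.70 + 17.2²·0.78] + 382.658 = 496.637 + 382.658 = 879.295.
Reliability = 879.295 / 1089.07 = 0.8074.

0.8074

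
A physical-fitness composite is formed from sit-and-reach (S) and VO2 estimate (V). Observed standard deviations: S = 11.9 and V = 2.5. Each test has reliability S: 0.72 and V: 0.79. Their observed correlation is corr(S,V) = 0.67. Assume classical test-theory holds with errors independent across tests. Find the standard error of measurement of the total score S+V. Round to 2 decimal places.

6.40

Var(total) = 147.86 + 39.865 = 187.725.
True-score variance = 106.897 + 39.865 = 146.762, so reliability = 0.7818.
Error variance = 187.725 − 146.762 = 40.9633; SEM = √40.9633 = 6.40.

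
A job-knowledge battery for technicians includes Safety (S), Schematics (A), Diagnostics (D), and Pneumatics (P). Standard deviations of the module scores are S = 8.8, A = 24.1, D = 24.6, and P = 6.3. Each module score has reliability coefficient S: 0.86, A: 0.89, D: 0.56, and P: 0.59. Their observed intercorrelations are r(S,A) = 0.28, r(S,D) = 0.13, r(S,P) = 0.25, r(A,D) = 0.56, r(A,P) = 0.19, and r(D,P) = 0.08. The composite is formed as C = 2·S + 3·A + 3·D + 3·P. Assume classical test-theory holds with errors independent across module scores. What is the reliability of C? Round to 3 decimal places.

Var(C) = 2²·8.8² + 3²·24.1² + 3²·24.6² + 3²·6.3² + 2·[6·8.8·24.1·0.28 + 6·8.8·24.6·0.13 + 6·8.8·6.3·0.25 + 9·24.1·24.6·0.56 + 9·24.1·6.3·0.19 + 9·24.6·6.3·0.08] = 11340.7 + 7935.08 = 19275.8.
With uncorrelated errors the cross-covariances are all true-score covariance, so they carry over unchanged; only the diagonal terms shrink to ρᵢσᵢ².
True-score variance = [2²·8.8²·0.86 + 3²·24.1²·0.89 + 3²·24.6²·0.56 + 3²·6.3²·0.59] + 7935.08 = 8179.44 + 7935.08 = 16114.5.
Reliability = 16114.5 / 19275.8 = 0.836.

0.836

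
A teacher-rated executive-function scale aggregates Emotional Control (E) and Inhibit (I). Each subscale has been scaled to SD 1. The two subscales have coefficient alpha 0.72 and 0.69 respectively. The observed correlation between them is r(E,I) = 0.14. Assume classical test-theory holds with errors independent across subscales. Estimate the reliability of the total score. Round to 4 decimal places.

0.7412

Var(E+I) = 2 + 2·[0.14] = 2 + 0.28 = 2.28.
Because errors are independent across components, Cov(Tᵢ,Tⱼ) = Cov(Xᵢ,Xⱼ); the off-diagonal part of the true-score variance is the same as above.
True-score variance = [0.72 + 0.69] + 0.28 = 1.41 + 0.28 = 1.69.
Reliability = 1.69 / 2.28 = 0.7412.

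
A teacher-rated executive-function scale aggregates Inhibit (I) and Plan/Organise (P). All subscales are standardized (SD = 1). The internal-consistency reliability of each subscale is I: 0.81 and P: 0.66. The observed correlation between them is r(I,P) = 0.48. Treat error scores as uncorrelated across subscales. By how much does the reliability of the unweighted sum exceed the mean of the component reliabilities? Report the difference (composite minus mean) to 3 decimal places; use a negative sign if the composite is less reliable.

Var(sum) = 2 + 0.96 = 2.96; true-score variance = 1.47 + 0.96 = 2.43; composite reliability = 0.8209.
Mean component reliability = 0.7350.
Difference = 0.8209 − 0.7350 = 0.086.

0.086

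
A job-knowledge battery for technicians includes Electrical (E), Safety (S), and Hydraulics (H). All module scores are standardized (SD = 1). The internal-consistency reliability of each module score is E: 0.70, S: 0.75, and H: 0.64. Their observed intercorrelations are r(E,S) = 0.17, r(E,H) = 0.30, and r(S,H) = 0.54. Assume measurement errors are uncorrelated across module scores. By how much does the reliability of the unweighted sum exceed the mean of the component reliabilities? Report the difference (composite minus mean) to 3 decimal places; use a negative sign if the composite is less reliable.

0.122

Var(sum) = 3 + 2.02 = 5.02; true-score variance = 2.09 + 2.02 = 4.11; composite reliability = 0.8187.
Mean component reliability = 0.6967.
Difference = 0.8187 − 0.6967 = 0.122.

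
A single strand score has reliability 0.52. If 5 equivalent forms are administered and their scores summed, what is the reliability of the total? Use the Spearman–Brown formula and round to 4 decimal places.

ρ_k = kρ / (1 + (k−1)ρ) = 5·0.52 / (1 + 4·0.52) = 2.600 / 3.080 = 0.8442.

0.8442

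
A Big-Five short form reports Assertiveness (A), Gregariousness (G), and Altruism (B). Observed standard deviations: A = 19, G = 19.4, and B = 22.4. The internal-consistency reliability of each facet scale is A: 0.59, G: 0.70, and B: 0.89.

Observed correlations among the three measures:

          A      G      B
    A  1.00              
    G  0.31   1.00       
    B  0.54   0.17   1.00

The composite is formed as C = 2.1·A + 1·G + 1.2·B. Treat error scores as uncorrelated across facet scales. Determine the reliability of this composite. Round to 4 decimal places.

Var(C) = 2.1²·19² + 19.4² + 1.2²·22.4² + 2·[2.1·19·19.4·0.31 + 2.52·19·22.4·0.54 + 1.2·19.4·22.4·0.17] = 2690.9 + 1815.53 = 4506.44.
With uncorrelated errors the cross-covariances are all true-score covariance, so they carry over unchanged; only the diagonal terms shrink to ρᵢσᵢ².
True-score variance = [2.1²·19²·0.59 + 19.4²·0.70 + 1.2²·22.4²·0.89] + 1815.53 = 1845.79 + 1815.53 = 3661.32.
Reliability = 3661.32 / 4506.44 = 0.8125.

0.8125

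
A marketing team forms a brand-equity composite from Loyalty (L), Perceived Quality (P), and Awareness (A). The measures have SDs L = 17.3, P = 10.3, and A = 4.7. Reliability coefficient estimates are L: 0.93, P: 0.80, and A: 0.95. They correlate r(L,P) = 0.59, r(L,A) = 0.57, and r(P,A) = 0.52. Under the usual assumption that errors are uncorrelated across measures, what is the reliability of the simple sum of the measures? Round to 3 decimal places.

0.945

Var(L+P+A) = 17.3² + 10.3² + 4.7² + 2·[17.3·10.3·0.59 + 17.3·4.7·0.57 + 10.3·4.7·0.52] = 427.47 + 353.304 = 780.774.
With uncorrelated errors the cross-covariances are all true-score covariance, so they carry over unchanged; only the diagonal terms shrink to ρᵢσᵢ².
True-score variance = [17.3²·0.93 + 10.3²·0.80 + 4.7²·0.95] + 353.304 = 384.197 + 353.304 = 737.501.
Reliability = 737.501 / 780.774 = 0.945.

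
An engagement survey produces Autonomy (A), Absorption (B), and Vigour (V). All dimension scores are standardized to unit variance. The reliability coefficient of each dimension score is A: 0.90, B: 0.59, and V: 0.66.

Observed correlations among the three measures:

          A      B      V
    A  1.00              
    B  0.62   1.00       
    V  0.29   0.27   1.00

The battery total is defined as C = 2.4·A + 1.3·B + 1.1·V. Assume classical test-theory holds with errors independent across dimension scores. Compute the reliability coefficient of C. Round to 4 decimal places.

0.8867

Var(C) = 2.4² + 1.3² + 1.1² + 2·[3.12·0.62 + 2.64·0.29 + 1.43·0.27] = 8.66 + 6.1722 = 14.8322.
Because errors are independent across components, Cov(Tᵢ,Tⱼ) = Cov(Xᵢ,Xⱼ); the off-diagonal part of the true-score variance is the same as above.
True-score variance = [2.4²·0.90 + 1.3²·0.59 + 1.1²·0.66] + 6.1722 = 6.9797 + 6.1722 = 13.1519.
Reliability = 13.1519 / 14.8322 = 0.8867.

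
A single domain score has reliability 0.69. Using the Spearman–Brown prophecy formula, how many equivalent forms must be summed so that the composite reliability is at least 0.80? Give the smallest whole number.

k ≥ ρ*(1−ρ₁)/(ρ₁(1−ρ*)) = 0.80·0.31 / (0.69·0.20) = 1.797.
Smallest integer k = 2.

2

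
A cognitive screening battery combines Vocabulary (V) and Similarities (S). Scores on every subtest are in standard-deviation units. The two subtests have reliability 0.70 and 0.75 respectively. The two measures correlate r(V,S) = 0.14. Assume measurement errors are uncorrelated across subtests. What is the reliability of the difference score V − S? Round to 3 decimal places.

Var(V−S) = 1 + 1 − 2·0.14 = 2 − 0.28 = 1.72.
Because errors are independent across components, Cov(Tᵢ,Tⱼ) = Cov(Xᵢ,Xⱼ); the off-diagonal part of the true-score variance is the same as above.
True-score variance = [0.70 + 0.75] − 0.28 = 1.45 − 0.28 = 1.17.
Reliability = 1.17 / 1.72 = 0.680.

0.680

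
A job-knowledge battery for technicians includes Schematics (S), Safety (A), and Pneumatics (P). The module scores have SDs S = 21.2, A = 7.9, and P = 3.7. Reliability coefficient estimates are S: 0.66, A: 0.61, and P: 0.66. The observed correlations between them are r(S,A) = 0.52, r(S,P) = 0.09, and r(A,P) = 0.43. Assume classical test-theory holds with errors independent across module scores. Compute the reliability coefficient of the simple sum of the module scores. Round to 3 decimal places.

0.754

Var(S+A+P) = 21.2² + 7.9² + 3.7² + 2·[21.2·7.9·0.52 + 21.2·3.7·0.09 + 7.9·3.7·0.43] = 525.54 + 213.436 = 738.976.
With uncorrelated errors the cross-covariances are all true-score covariance, so they carry over unchanged; only the diagonal terms shrink to ρᵢσᵢ².
True-score variance = [21.2²·0.66 + 7.9²·0.61 + 3.7²·0.66] + 213.436 = 343.736 + 213.436 = 557.172.
Reliability = 557.172 / 738.976 = 0.754.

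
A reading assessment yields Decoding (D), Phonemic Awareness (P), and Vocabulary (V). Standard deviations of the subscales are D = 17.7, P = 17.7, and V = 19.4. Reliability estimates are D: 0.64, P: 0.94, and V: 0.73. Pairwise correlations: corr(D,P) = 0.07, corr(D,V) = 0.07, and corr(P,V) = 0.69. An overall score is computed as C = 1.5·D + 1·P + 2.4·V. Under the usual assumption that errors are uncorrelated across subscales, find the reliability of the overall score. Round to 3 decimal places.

0.812

Var(C) = 1.5²·17.7² + 17.7² + 2.4²·19.4² + 2·[1.5·17.7·17.7·0.07 + 3.6·17.7·19.4·0.07 + 2.4·17.7·19.4·0.69] = 3186.03 + 1376.13 = 4562.16.
Because errors are independent across components, Cov(Tᵢ,Tⱼ) = Cov(Xᵢ,Xⱼ); the off-diagonal part of the true-score variance is the same as above.
True-score variance = [1.5²·17.7²·0.64 + 17.7²·0.94 + 2.4²·19.4²·0.73] + 1376.13 = 2328.15 + 1376.13 = 3704.28.
Reliability = 3704.28 / 4562.16 = 0.812.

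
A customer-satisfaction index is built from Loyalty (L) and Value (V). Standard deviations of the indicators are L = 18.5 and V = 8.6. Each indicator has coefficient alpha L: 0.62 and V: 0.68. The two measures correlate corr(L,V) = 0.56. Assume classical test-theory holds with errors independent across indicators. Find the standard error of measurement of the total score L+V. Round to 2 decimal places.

12.40

Var(total) = 416.21 + 178.192 = 594.402.
True-score variance = 262.488 + 178.192 = 440.68, so reliability = 0.7414.
Error variance = 594.402 − 440.68 = 153.722; SEM = √153.722 = 12.40.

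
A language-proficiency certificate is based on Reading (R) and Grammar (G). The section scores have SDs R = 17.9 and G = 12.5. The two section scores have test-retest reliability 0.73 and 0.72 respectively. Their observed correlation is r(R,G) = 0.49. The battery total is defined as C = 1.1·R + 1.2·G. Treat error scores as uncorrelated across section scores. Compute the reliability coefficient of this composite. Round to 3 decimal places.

Var(C) = 1.1²·17.9² + 1.2²·12.5² + 2·[1.32·17.9·12.5·0.49] = 612.696 + 289.443 = 902.139.
Under uncorrelated errors the observed covariances equal the true-score covariances, so only the own-variance terms attenuate.
True-score variance = [1.1²·17.9²·0.73 + 1.2²·12.5²·0.72] + 289.443 = 445.018 + 289.443 = 734.461.
Reliability = 734.461 / 902.139 = 0.814.

0.814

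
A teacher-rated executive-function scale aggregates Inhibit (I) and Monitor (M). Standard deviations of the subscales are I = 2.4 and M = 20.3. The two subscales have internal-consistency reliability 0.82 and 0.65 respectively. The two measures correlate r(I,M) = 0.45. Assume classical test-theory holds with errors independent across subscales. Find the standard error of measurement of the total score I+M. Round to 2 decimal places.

12.05

Var(total) = 417.85 + 43.848 = 461.698.
True-score variance = 272.582 + 43.848 = 316.43, so reliability = 0.6854.
Error variance = 461.698 − 316.43 = 145.268; SEM = √145.268 = 12.05.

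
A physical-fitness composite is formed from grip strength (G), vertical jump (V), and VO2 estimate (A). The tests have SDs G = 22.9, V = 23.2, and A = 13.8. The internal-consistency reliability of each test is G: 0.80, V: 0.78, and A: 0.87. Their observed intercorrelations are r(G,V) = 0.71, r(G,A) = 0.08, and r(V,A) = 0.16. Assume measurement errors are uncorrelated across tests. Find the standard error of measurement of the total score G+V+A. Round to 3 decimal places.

Var(total) = 1253.09 + 907.432 = 2160.52.
True-score variance = 1005.04 + 907.432 = 1912.47, so reliability = 0.8852.
Error variance = 2160.52 − 1912.47 = 248.052; SEM = √248.052 = 15.750.

15.750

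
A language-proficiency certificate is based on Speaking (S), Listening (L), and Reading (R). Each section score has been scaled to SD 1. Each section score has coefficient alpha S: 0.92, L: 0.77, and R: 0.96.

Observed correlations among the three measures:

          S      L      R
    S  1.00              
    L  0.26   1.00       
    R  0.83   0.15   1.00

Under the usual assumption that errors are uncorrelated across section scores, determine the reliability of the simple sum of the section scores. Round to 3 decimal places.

0.936

Var(S+L+R) = 3 + 2·[0.26 + 0.83 + 0.15] = 3 + 2.48 = 5.48.
With uncorrelated errors the cross-covariances are all true-score covariance, so they carry over unchanged; only the diagonal terms shrink to ρᵢσᵢ².
True-score variance = [0.92 + 0.77 + 0.96] + 2.48 = 2.65 + 2.48 = 5.13.
Reliability = 5.13 / 5.48 = 0.936.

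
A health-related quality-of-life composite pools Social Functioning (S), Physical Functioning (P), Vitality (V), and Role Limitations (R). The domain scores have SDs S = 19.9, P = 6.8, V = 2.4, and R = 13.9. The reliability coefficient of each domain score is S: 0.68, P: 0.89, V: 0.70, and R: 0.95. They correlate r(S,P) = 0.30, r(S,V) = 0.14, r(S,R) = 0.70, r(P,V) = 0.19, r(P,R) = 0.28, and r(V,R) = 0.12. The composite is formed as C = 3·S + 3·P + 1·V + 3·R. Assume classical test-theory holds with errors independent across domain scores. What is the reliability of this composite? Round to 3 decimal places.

0.879

Var(C) = 3²·19.9² + 3²·6.8² + 2.4² + 3²·13.9² + 2·[9·19.9·6.8·0.30 + 3·19.9·2.4·0.14 + 9·19.9·13.9·0.70 + 3·6.8·2.4·0.19 + 9·6.8·13.9·0.28 + 3·2.4·13.9·0.12] = 5724.9 + 4775.14 = 10500.
With uncorrelated errors the cross-covariances are all true-score covariance, so they carry over unchanged; only the diagonal terms shrink to ρᵢσᵢ².
True-score variance = [3²·19.9²·0.68 + 3²·6.8²·0.89 + 2.4²·0.70 + 3²·13.9²·0.95] + 4775.14 = 4449.94 + 4775.14 = 9225.08.
Reliability = 9225.08 / 10500 = 0.879.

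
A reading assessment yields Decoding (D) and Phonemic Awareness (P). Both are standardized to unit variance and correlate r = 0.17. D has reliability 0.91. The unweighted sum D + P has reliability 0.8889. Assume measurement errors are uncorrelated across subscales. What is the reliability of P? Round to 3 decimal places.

Var(D+P) = 2 + 2·0.17 = 2.340.
True-score variance = ρ_D + ρ_P + 2·0.17, so 0.8889 = (0.91 + ρ_P + 0.34) / 2.340.
ρ_P = 0.8889·2.340 − 0.91 − 0.34 = 0.830.

0.830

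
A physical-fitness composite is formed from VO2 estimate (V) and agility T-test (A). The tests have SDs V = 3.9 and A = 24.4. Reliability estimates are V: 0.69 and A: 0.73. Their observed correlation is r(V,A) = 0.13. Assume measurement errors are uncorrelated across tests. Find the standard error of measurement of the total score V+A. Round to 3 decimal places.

Var(total) = 610.57 + 24.7416 = 635.312.
True-score variance = 445.108 + 24.7416 = 469.849, so reliability = 0.7396.
Error variance = 635.312 − 469.849 = 165.462; SEM = √165.462 = 12.863.

12.863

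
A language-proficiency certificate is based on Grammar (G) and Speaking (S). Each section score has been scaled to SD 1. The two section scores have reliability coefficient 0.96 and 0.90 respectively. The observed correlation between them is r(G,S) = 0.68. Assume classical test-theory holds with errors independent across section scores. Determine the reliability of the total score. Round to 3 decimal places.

0.958

Var(G+S) = 2 + 2·[0.68] = 2 + 1.36 = 3.36.
With uncorrelated errors the cross-covariances are all true-score covariance, so they carry over unchanged; only the diagonal terms shrink to ρᵢσᵢ².
True-score variance = [0.96 + 0.90] + 1.36 = 1.86 + 1.36 = 3.22.
Reliability = 3.22 / 3.36 = 0.958.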